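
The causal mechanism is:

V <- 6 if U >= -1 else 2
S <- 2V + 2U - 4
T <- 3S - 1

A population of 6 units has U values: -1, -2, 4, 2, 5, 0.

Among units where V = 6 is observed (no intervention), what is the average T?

Conditioning on V=6 selects the 5 unit(s) with U ∈ {-1, 4, 2, 5, 0}. Their T values: 17, 47, 35, 53, 23. Mean = 35.

35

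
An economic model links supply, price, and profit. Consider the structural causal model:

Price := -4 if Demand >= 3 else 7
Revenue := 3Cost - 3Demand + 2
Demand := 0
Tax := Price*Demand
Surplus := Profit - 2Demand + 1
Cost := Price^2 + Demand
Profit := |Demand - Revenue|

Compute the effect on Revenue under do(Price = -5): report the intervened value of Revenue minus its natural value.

-72

Under do(Price=-5), the mechanism Price := -4 if Demand >= 3 else 7 is discarded; Price is fixed at -5.
Cost = Price^2 + Demand  [with Price=-5, Demand=0]  = 25
Revenue = 3Cost - 3Demand + 2  [with Cost=25, Demand=0]  = 77
Without intervention: Price = -4 if Demand >= 3 else 7  [with Demand=0]  = 7; Cost = Price^2 + Demand  [with Price=7, Demand=0]  = 49; Revenue = 3Cost - 3Demand + 2  [with Cost=49, Demand=0]  = 149.
Change = 77 − 149 = -72.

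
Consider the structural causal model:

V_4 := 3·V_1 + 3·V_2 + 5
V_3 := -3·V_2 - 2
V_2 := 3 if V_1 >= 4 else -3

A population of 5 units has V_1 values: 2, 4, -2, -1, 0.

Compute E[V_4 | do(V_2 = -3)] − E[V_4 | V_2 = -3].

The intervention sets V_2=-3 in all 5 units regardless of V_1. Recomputing V_4 per unit gives 2, 8, -10, -7, -4; average -2.2.
E[V_4|V_2=-3] averages over only the 4 units with V_2=-3 (V_1 = 2, -2, -1, 0): V_4 = 2, -10, -7, -4, mean -4.75.
Difference = -2.2 − (-4.75) = 2.55.

2.55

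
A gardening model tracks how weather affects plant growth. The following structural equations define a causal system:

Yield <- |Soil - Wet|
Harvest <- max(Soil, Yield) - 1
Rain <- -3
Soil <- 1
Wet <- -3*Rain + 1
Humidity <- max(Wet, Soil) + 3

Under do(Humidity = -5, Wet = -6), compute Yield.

7

The joint intervention fixes Humidity = -5, Wet = -6, removing each variable's own equation.
Yield = |Soil - Wet|  [with Soil=1, Wet=-6]  = 7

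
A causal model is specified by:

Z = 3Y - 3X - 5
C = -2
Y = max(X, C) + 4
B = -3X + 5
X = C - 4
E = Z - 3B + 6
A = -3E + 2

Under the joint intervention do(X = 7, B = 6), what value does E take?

-5

Setting X = 7, B = 6 by intervention discards those variables' equations.
Y = max(X, C) + 4  [with X=7, C=-2]  = 11
Z = 3Y - 3X - 5  [with Y=11, X=7]  = 7
E = Z - 3B + 6  [with Z=7, B=6]  = -5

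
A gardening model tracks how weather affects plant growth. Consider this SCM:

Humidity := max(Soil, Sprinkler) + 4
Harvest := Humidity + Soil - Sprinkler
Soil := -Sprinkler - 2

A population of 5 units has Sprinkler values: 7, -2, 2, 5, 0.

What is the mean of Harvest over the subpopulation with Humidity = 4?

Conditioning on Humidity=4 selects the 2 unit(s) with Sprinkler ∈ {-2, 0}. Their Harvest values: 6, 2. Mean = 4.

4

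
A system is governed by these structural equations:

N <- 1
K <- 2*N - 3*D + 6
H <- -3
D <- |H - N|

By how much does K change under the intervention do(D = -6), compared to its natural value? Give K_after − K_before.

30

The intervention breaks the incoming arrows to D: D <- |H - N| no longer applies, and D = -6.
K = 2*N - 3*D + 6  [with N=1, D=-6]  = 26
Without intervention: D = |H - N|  [with H=-3, N=1]  = 4; K = 2*N - 3*D + 6  [with N=1, D=4]  = -4.
Change = 26 − (-4) = 30.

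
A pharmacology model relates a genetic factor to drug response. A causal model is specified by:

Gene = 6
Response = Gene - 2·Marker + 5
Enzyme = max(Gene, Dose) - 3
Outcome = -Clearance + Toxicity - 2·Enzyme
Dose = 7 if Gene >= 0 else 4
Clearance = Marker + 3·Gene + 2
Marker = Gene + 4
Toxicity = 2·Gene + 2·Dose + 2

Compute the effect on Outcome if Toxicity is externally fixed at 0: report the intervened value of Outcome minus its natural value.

Intervening sets Toxicity = 0 and removes its equation (Toxicity = 2·Gene + 2·Dose + 2).
Dose = 7 if Gene >= 0 else 4  [with Gene=6]  = 7
Enzyme = max(Gene, Dose) - 3  [with Gene=6, Dose=7]  = 4
Marker = Gene + 4  [with Gene=6]  = 10
Clearance = Marker + 3·Gene + 2  [with Marker=10, Gene=6]  = 30
Outcome = -Clearance + Toxicity - 2·Enzyme  [with Clearance=30, Toxicity=0, Enzyme=4]  = -38
Without intervention: Dose = 7 if Gene >= 0 else 4  [with Gene=6]  = 7; Enzyme = max(Gene, Dose) - 3  [with Gene=6, Dose=7]  = 4; Marker = Gene + 4  [with Gene=6]  = 10; Toxicity = 2·Gene + 2·Dose + 2  [with Gene=6, Dose=7]  = 28; Clearance = Marker + 3·Gene + 2  [with Marker=10, Gene=6]  = 30; Outcome = -Clearance + Toxicity - 2·Enzyme  [with Clearance=30, Toxicity=28, Enzyme=4]  = -10.
Change = -38 − (-10) = -28.

-28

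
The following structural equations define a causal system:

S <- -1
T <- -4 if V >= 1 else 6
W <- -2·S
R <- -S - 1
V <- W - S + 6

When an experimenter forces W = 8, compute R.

The intervention breaks the incoming arrows to W: W <- -2·S no longer applies, and W = 8.
Since R is not a descendant of the intervened variable, it is unaffected.
R = -S - 1  [with S=-1]  = 0

0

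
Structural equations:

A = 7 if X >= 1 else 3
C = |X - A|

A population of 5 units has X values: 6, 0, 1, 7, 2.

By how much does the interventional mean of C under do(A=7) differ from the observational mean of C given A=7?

The intervention sets A=7 in all 5 units regardless of X. Recomputing C per unit gives 1, 7, 6, 0, 5; average 3.8.
E[C|A=7] averages over only the 4 units with A=7 (X = 6, 1, 7, 2): C = 1, 6, 0, 5, mean 3.
Difference = 3.8 − 3 = 0.8.

0.8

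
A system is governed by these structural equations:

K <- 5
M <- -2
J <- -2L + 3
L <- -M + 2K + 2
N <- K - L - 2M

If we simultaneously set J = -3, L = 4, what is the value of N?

5

The joint intervention fixes J = -3, L = 4, removing each variable's own equation.
N = K - L - 2M  [with K=5, L=4, M=-2]  = 5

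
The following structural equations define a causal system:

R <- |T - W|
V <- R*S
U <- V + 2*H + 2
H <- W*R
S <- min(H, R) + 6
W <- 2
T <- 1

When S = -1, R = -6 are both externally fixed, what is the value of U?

The joint intervention fixes S = -1, R = -6, removing each variable's own equation.
H = W*R  [with W=2, R=-6]  = -12
V = R*S  [with R=-6, S=-1]  = 6
U = V + 2*H + 2  [with V=6, H=-12]  = -16

-16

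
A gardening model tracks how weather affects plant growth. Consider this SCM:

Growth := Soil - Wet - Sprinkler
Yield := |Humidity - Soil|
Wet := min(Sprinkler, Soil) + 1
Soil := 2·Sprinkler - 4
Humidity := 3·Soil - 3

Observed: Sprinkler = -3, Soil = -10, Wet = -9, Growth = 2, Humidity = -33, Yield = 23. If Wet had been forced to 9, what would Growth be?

The intervention breaks the incoming arrows to Wet: Wet := min(Sprinkler, Soil) + 1 no longer applies, and Wet = 9.
Soil = 2·Sprinkler - 4  [with Sprinkler=-3]  = -10
Growth = Soil - Wet - Sprinkler  [with Soil=-10, Wet=9, Sprinkler=-3]  = -16

-16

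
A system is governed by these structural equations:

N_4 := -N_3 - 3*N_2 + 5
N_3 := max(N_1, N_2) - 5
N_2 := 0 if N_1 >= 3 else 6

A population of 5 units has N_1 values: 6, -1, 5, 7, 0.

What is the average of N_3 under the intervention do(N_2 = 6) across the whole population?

Every unit gets N_2=6 under the intervention. N_3 values become 1, 1, 1, 2, 1; E[N_3|do(N_2=6)] = 1.2.

1.2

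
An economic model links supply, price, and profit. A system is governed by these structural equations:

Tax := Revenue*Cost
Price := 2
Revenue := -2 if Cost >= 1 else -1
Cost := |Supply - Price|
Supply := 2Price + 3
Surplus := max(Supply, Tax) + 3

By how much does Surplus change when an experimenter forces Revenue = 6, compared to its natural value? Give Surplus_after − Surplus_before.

23

Under do(Revenue=6), the mechanism Revenue := -2 if Cost >= 1 else -1 is discarded; Revenue is fixed at 6.
Supply = 2Price + 3  [with Price=2]  = 7
Cost = |Supply - Price|  [with Supply=7, Price=2]  = 5
Tax = Revenue*Cost  [with Revenue=6, Cost=5]  = 30
Surplus = max(Supply, Tax) + 3  [with Supply=7, Tax=30]  = 33
Without intervention: Supply = 2Price + 3  [with Price=2]  = 7; Cost = |Supply - Price|  [with Supply=7, Price=2]  = 5; Revenue = -2 if Cost >= 1 else -1  [with Cost=5]  = -2; Tax = Revenue*Cost  [with Revenue=-2, Cost=5]  = -10; Surplus = max(Supply, Tax) + 3  [with Supply=7, Tax=-10]  = 10.
Change = 33 − 10 = 23.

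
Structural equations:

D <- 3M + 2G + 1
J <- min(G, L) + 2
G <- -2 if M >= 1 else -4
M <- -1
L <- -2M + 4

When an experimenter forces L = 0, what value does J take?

do(L=0) replaces the equation L <- -2M + 4 with the constant L = 0.
G = -2 if M >= 1 else -4  [with M=-1]  = -4
J = min(G, L) + 2  [with G=-4, L=0]  = -2

-2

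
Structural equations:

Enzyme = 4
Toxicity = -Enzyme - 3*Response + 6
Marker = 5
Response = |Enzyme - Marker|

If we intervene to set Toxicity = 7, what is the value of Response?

1

Under do(Toxicity=7), the mechanism Toxicity = -Enzyme - 3*Response + 6 is discarded; Toxicity is fixed at 7.
Since Response is not a descendant of the intervened variable, it is unaffected.
Response = |Enzyme - Marker|  [with Enzyme=4, Marker=5]  = 1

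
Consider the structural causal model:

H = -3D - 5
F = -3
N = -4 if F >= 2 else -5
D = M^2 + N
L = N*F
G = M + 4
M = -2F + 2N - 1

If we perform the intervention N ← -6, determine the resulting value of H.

-134

Under do(N=-6), the mechanism N = -4 if F >= 2 else -5 is discarded; N is fixed at -6.
M = -2F + 2N - 1  [with F=-3, N=-6]  = -7
D = M^2 + N  [with M=-7, N=-6]  = 43
H = -3D - 5  [with D=43]  = -134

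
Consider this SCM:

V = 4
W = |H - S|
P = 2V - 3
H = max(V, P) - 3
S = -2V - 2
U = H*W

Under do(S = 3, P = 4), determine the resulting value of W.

2

The joint intervention fixes S = 3, P = 4, removing each variable's own equation.
H = max(V, P) - 3  [with V=4, P=4]  = 1
W = |H - S|  [with H=1, S=3]  = 2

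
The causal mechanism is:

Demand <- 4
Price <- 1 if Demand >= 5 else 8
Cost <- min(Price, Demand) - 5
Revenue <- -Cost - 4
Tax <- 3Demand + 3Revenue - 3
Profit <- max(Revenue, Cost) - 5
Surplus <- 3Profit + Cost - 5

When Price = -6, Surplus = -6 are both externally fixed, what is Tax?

30

Setting Price = -6, Surplus = -6 by intervention discards those variables' equations.
Cost = min(Price, Demand) - 5  [with Price=-6, Demand=4]  = -11
Revenue = -Cost - 4  [with Cost=-11]  = 7
Tax = 3Demand + 3Revenue - 3  [with Demand=4, Revenue=7]  = 30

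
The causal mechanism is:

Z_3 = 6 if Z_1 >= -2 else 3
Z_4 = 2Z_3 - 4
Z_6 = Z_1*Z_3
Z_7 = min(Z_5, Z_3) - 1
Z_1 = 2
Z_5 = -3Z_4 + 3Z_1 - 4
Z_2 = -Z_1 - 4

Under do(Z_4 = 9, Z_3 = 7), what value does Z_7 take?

The joint intervention fixes Z_4 = 9, Z_3 = 7, removing each variable's own equation.
Z_5 = -3Z_4 + 3Z_1 - 4  [with Z_4=9, Z_1=2]  = -25
Z_7 = min(Z_5, Z_3) - 1  [with Z_5=-25, Z_3=7]  = -26

-26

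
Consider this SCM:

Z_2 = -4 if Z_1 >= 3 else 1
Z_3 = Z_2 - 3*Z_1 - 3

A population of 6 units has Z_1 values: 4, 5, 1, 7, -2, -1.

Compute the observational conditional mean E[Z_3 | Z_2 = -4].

-23

Conditioning on Z_2=-4 selects the 3 unit(s) with Z_1 ∈ {4, 5, 7}. Their Z_3 values: -19, -22, -28. Mean = -23.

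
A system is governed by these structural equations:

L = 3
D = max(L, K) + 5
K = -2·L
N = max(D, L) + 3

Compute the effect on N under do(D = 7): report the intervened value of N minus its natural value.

The intervention breaks the incoming arrows to D: D = max(L, K) + 5 no longer applies, and D = 7.
N = max(D, L) + 3  [with D=7, L=3]  = 10
Without intervention: K = -2·L  [with L=3]  = -6; D = max(L, K) + 5  [with L=3, K=-6]  = 8; N = max(D, L) + 3  [with D=8, L=3]  = 11.
Change = 10 − 11 = -1.

-1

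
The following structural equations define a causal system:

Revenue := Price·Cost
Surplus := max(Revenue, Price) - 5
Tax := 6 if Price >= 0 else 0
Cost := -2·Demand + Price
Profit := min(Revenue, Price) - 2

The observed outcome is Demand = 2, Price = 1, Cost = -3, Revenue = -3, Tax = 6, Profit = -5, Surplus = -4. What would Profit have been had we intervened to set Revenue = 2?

Under do(Revenue=2), the mechanism Revenue := Price·Cost is discarded; Revenue is fixed at 2.
Profit = min(Revenue, Price) - 2  [with Revenue=2, Price=1]  = -1

-1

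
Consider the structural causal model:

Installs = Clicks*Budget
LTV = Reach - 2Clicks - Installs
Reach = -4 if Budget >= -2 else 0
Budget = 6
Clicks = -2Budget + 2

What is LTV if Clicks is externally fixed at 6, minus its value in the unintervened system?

do(Clicks=6) replaces the equation Clicks = -2Budget + 2 with the constant Clicks = 6.
Reach = -4 if Budget >= -2 else 0  [with Budget=6]  = -4
Installs = Clicks*Budget  [with Clicks=6, Budget=6]  = 36
LTV = Reach - 2Clicks - Installs  [with Reach=-4, Clicks=6, Installs=36]  = -52
Without intervention: Reach = -4 if Budget >= -2 else 0  [with Budget=6]  = -4; Clicks = -2Budget + 2  [with Budget=6]  = -10; Installs = Clicks*Budget  [with Clicks=-10, Budget=6]  = -60; LTV = Reach - 2Clicks - Installs  [with Reach=-4, Clicks=-10, Installs=-60]  = 76.
Change = -52 − 76 = -128.

-128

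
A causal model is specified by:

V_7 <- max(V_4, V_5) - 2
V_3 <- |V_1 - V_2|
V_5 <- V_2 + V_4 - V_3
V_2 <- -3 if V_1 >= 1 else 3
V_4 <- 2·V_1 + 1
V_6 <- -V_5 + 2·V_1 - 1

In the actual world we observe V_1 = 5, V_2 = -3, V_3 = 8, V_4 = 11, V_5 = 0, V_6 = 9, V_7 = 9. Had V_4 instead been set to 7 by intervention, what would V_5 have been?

Intervening sets V_4 = 7 and removes its equation (V_4 <- 2·V_1 + 1).
V_2 = -3 if V_1 >= 1 else 3  [with V_1=5]  = -3
V_3 = |V_1 - V_2|  [with V_1=5, V_2=-3]  = 8
V_5 = V_2 + V_4 - V_3  [with V_2=-3, V_4=7, V_3=8]  = -4

-4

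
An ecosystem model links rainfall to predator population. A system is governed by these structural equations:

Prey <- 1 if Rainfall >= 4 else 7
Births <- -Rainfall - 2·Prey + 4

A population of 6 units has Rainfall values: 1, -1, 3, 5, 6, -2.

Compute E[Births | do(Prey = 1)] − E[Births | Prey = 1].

do(Prey=1) breaks Prey's dependence on Rainfall. With Prey=1 fixed, Births across the units is 1, 3, -1, -3, -4, 4, mean 0.
Conditioning on Prey=1 selects the 2 unit(s) with Rainfall ∈ {5, 6}. Their Births values: -3, -4. Mean = -3.5.
Difference = 0 − (-3.5) = 3.5.

3.5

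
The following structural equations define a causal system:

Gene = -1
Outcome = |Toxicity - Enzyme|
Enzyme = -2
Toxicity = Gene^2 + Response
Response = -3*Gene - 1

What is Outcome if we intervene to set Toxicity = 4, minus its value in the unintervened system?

Intervening sets Toxicity = 4 and removes its equation (Toxicity = Gene^2 + Response).
Outcome = |Toxicity - Enzyme|  [with Toxicity=4, Enzyme=-2]  = 6
Without intervention: Response = -3*Gene - 1  [with Gene=-1]  = 2; Toxicity = Gene^2 + Response  [with Gene=-1, Response=2]  = 3; Outcome = |Toxicity - Enzyme|  [with Toxicity=3, Enzyme=-2]  = 5.
Change = 6 − 5 = 1.

1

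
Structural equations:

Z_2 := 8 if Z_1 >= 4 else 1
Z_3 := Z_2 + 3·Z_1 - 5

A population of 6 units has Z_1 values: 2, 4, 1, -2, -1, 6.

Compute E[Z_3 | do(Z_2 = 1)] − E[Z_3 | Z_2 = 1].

Every unit gets Z_2=1 under the intervention. Z_3 values become 2, 8, -1, -10, -7, 14; E[Z_3|do(Z_2=1)] = 1.
Observing Z_2=1 restricts to units where Z_2's equation naturally yields 1: Z_1 ∈ {2, 1, -2, -1}. In that subpopulation Z_3 = 2, -1, -10, -7, mean -4.
Difference = 1 − (-4) = 5.

5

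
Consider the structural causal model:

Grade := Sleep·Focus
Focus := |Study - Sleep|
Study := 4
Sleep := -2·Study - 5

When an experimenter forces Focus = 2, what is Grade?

The intervention breaks the incoming arrows to Focus: Focus := |Study - Sleep| no longer applies, and Focus = 2.
Sleep = -2·Study - 5  [with Study=4]  = -13
Grade = Sleep·Focus  [with Sleep=-13, Focus=2]  = -26

-26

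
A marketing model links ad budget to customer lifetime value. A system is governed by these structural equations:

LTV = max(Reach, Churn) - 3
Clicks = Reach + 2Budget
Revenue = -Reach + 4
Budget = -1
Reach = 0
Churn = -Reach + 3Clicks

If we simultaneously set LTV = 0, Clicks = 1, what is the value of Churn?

Under do(LTV = 0, Clicks = 1), each intervened variable's structural equation is replaced by its fixed value.
Churn = -Reach + 3Clicks  [with Reach=0, Clicks=1]  = 3

3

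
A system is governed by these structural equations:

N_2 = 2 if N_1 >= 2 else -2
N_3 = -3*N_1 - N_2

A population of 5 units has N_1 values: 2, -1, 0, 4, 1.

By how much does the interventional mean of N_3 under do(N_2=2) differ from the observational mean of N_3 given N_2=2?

5.4

Under do(N_2=2), N_2's equation is replaced by N_2=2 for every unit. Per-unit N_3: -8, 1, -2, -14, -5. Mean = -5.6.
E[N_3|N_2=2] averages over only the 2 units with N_2=2 (N_1 = 2, 4): N_3 = -8, -14, mean -11.
Difference = -5.6 − (-11) = 5.4.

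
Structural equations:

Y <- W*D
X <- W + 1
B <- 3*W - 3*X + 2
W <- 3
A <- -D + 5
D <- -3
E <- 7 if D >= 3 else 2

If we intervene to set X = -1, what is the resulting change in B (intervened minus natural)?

Under do(X=-1), the mechanism X <- W + 1 is discarded; X is fixed at -1.
B = 3*W - 3*X + 2  [with W=3, X=-1]  = 14
Without intervention: X = W + 1  [with W=3]  = 4; B = 3*W - 3*X + 2  [with W=3, X=4]  = -1.
Change = 14 − (-1) = 15.

15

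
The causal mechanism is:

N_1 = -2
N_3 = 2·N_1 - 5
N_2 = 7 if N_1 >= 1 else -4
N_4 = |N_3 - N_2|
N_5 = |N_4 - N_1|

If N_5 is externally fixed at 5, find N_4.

5

The intervention breaks the incoming arrows to N_5: N_5 = |N_4 - N_1| no longer applies, and N_5 = 5.
Since N_4 is not a descendant of the intervened variable, it is unaffected.
N_2 = 7 if N_1 >= 1 else -4  [with N_1=-2]  = -4
N_3 = 2·N_1 - 5  [with N_1=-2]  = -9
N_4 = |N_3 - N_2|  [with N_3=-9, N_2=-4]  = 5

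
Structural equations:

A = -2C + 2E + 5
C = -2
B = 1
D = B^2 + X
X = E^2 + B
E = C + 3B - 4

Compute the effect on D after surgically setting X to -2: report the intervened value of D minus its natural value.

The intervention breaks the incoming arrows to X: X = E^2 + B no longer applies, and X = -2.
D = B^2 + X  [with B=1, X=-2]  = -1
Without intervention: E = C + 3B - 4  [with C=-2, B=1]  = -3; X = E^2 + B  [with E=-3, B=1]  = 10; D = B^2 + X  [with B=1, X=10]  = 11.
Change = -1 − 11 = -12.

-12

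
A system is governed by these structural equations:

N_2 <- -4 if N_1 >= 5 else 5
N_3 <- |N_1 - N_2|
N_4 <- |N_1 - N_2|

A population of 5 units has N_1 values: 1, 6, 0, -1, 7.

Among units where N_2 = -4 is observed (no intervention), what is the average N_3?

10.5

Observing N_2=-4 restricts to units where N_2's equation naturally yields -4: N_1 ∈ {6, 7}. In that subpopulation N_3 = 10, 11, mean 10.5.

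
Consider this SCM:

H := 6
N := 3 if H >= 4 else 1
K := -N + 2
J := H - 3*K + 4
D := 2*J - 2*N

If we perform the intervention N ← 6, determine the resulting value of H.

Under do(N=6), the mechanism N := 3 if H >= 4 else 1 is discarded; N is fixed at 6.
H is not downstream of the intervention, so its value is determined by the original equations.

6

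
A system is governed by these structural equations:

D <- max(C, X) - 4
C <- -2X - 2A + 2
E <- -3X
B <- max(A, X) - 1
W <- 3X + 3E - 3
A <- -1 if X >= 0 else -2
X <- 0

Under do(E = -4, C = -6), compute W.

Under do(E = -4, C = -6), each intervened variable's structural equation is replaced by its fixed value.
W = 3X + 3E - 3  [with X=0, E=-4]  = -15

-15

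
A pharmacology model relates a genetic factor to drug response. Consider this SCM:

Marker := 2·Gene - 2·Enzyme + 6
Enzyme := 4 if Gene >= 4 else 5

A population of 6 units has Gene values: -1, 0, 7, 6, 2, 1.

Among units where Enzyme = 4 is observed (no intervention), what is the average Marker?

Observing Enzyme=4 restricts to units where Enzyme's equation naturally yields 4: Gene ∈ {7, 6}. In that subpopulation Marker = 12, 10, mean 11.

11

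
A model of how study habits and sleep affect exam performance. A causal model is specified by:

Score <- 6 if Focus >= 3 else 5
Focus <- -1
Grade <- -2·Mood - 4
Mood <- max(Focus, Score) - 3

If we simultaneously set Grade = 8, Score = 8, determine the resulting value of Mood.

5

Setting Grade = 8, Score = 8 by intervention discards those variables' equations.
Mood = max(Focus, Score) - 3  [with Focus=-1, Score=8]  = 5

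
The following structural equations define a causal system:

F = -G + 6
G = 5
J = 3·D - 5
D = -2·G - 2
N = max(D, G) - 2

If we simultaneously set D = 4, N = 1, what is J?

7

Setting D = 4, N = 1 by intervention discards those variables' equations.
J = 3·D - 5  [with D=4]  = 7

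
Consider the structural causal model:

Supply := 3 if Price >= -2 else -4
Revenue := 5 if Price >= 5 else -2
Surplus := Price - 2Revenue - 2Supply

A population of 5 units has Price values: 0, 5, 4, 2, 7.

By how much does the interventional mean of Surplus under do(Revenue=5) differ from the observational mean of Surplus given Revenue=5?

-2.4

The intervention sets Revenue=5 in all 5 units regardless of Price. Recomputing Surplus per unit gives -16, -11, -12, -14, -9; average -12.4.
Conditioning on Revenue=5 selects the 2 unit(s) with Price ∈ {5, 7}. Their Surplus values: -11, -9. Mean = -10.
Difference = -12.4 − (-10) = -2.4.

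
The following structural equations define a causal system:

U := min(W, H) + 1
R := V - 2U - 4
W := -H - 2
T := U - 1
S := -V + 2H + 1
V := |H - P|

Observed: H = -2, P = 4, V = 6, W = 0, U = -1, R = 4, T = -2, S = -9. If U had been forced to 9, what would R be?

-16

The intervention breaks the incoming arrows to U: U := min(W, H) + 1 no longer applies, and U = 9.
V = |H - P|  [with H=-2, P=4]  = 6
R = V - 2U - 4  [with V=6, U=9]  = -16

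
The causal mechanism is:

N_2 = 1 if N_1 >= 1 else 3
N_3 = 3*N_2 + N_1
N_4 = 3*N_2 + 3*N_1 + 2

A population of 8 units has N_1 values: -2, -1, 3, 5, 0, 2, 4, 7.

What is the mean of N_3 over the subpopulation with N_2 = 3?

8

Observing N_2=3 restricts to units where N_2's equation naturally yields 3: N_1 ∈ {-2, -1, 0}. In that subpopulation N_3 = 7, 8, 9, mean 8.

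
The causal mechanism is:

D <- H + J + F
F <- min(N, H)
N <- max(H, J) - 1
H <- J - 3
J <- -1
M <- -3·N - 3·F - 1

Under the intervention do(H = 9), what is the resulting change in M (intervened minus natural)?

Under do(H=9), the mechanism H <- J - 3 is discarded; H is fixed at 9.
N = max(H, J) - 1  [with H=9, J=-1]  = 8
F = min(N, H)  [with N=8, H=9]  = 8
M = -3·N - 3·F - 1  [with N=8, F=8]  = -49
Without intervention: H = J - 3  [with J=-1]  = -4; N = max(H, J) - 1  [with H=-4, J=-1]  = -2; F = min(N, H)  [with N=-2, H=-4]  = -4; M = -3·N - 3·F - 1  [with N=-2, F=-4]  = 17.
Change = -49 − 17 = -66.

-66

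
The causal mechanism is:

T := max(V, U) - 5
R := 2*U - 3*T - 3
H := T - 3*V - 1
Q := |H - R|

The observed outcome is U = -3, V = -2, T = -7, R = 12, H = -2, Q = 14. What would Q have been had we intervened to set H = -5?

17

The intervention breaks the incoming arrows to H: H := T - 3*V - 1 no longer applies, and H = -5.
T = max(V, U) - 5  [with V=-2, U=-3]  = -7
R = 2*U - 3*T - 3  [with U=-3, T=-7]  = 12
Q = |H - R|  [with H=-5, R=12]  = 17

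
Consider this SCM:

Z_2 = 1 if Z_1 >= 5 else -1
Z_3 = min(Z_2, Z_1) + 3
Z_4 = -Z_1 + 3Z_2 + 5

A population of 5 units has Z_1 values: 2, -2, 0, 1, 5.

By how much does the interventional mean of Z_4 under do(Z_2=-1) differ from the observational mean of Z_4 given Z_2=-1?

do(Z_2=-1) breaks Z_2's dependence on Z_1. With Z_2=-1 fixed, Z_4 across the units is 0, 4, 2, 1, -3, mean 0.8.
Observing Z_2=-1 restricts to units where Z_2's equation naturally yields -1: Z_1 ∈ {2, -2, 0, 1}. In that subpopulation Z_4 = 0, 4, 2, 1, mean 1.75.
Difference = 0.8 − 1.75 = -0.95.

-0.95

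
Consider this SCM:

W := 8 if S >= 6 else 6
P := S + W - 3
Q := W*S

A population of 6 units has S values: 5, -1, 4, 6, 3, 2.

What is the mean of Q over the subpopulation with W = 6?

15.6

Conditioning on W=6 selects the 5 unit(s) with S ∈ {5, -1, 4, 3, 2}. Their Q values: 30, -6, 24, 18, 12. Mean = 15.6.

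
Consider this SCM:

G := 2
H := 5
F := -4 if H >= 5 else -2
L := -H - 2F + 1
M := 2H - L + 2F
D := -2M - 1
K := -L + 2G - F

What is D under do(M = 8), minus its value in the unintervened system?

The intervention breaks the incoming arrows to M: M := 2H - L + 2F no longer applies, and M = 8.
D = -2M - 1  [with M=8]  = -17
Without intervention: F = -4 if H >= 5 else -2  [with H=5]  = -4; L = -H - 2F + 1  [with H=5, F=-4]  = 4; M = 2H - L + 2F  [with H=5, L=4, F=-4]  = -2; D = -2M - 1  [with M=-2]  = 3.
Change = -17 − 3 = -20.

-20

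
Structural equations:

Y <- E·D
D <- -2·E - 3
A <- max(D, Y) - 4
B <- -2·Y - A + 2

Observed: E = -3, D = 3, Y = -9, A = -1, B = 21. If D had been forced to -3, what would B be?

do(D=-3) replaces the equation D <- -2·E - 3 with the constant D = -3.
Y = E·D  [with E=-3, D=-3]  = 9
A = max(D, Y) - 4  [with D=-3, Y=9]  = 5
B = -2·Y - A + 2  [with Y=9, A=5]  = -21

-21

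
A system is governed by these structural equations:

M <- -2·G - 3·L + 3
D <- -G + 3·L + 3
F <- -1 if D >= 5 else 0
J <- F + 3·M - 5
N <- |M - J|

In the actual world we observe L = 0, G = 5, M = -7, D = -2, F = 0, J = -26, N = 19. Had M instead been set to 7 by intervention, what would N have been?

The intervention breaks the incoming arrows to M: M <- -2·G - 3·L + 3 no longer applies, and M = 7.
D = -G + 3·L + 3  [with G=5, L=0]  = -2
F = -1 if D >= 5 else 0  [with D=-2]  = 0
J = F + 3·M - 5  [with F=0, M=7]  = 16
N = |M - J|  [with M=7, J=16]  = 9

9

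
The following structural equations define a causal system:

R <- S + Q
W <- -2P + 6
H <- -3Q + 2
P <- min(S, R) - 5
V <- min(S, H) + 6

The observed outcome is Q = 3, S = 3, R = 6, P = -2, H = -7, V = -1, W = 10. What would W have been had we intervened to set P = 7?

The intervention breaks the incoming arrows to P: P <- min(S, R) - 5 no longer applies, and P = 7.
W = -2P + 6  [with P=7]  = -8

-8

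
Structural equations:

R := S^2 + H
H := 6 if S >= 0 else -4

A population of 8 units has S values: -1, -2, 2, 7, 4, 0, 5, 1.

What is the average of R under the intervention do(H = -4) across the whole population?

The intervention sets H=-4 in all 8 units regardless of S. Recomputing R per unit gives -3, 0, 0, 45, 12, -4, 21, -3; average 8.5.

8.5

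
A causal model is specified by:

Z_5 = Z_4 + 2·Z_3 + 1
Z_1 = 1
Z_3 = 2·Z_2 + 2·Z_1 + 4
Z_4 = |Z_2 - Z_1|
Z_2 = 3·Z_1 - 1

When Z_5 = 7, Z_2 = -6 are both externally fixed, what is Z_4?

7

Setting Z_5 = 7, Z_2 = -6 by intervention discards those variables' equations.
Z_4 = |Z_2 - Z_1|  [with Z_2=-6, Z_1=1]  = 7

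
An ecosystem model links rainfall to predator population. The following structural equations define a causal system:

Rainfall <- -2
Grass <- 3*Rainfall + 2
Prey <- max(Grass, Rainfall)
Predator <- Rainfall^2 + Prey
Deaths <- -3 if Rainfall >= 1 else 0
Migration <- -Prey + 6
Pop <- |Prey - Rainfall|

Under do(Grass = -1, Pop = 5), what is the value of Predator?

3

Under do(Grass = -1, Pop = 5), each intervened variable's structural equation is replaced by its fixed value.
Prey = max(Grass, Rainfall)  [with Grass=-1, Rainfall=-2]  = -1
Predator = Rainfall^2 + Prey  [with Rainfall=-2, Prey=-1]  = 3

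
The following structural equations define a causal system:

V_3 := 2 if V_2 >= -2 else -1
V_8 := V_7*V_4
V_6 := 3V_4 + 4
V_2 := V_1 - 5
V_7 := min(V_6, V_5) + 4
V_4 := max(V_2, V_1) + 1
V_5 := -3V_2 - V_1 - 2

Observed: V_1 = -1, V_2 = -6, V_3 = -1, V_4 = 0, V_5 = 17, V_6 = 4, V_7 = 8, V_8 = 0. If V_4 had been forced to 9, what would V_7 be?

21

The intervention breaks the incoming arrows to V_4: V_4 := max(V_2, V_1) + 1 no longer applies, and V_4 = 9.
V_2 = V_1 - 5  [with V_1=-1]  = -6
V_5 = -3V_2 - V_1 - 2  [with V_2=-6, V_1=-1]  = 17
V_6 = 3V_4 + 4  [with V_4=9]  = 31
V_7 = min(V_6, V_5) + 4  [with V_6=31, V_5=17]  = 21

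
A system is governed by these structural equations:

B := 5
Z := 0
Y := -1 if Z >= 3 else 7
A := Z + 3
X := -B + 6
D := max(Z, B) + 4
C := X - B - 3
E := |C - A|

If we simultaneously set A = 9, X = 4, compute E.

13

The joint intervention fixes A = 9, X = 4, removing each variable's own equation.
C = X - B - 3  [with X=4, B=5]  = -4
E = |C - A|  [with C=-4, A=9]  = 13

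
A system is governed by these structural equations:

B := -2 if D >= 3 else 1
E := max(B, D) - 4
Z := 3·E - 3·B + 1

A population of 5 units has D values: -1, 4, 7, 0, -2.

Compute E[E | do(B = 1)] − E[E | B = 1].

The intervention sets B=1 in all 5 units regardless of D. Recomputing E per unit gives -3, 0, 3, -3, -3; average -1.2.
Conditioning on B=1 selects the 3 unit(s) with D ∈ {-1, 0, -2}. Their E values: -3, -3, -3. Mean = -3.
Difference = -1.2 − (-3) = 1.8.

1.8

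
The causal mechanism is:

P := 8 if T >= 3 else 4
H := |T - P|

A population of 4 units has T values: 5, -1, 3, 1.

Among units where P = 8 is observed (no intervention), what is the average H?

4

E[H|P=8] averages over only the 2 units with P=8 (T = 5, 3): H = 3, 5, mean 4.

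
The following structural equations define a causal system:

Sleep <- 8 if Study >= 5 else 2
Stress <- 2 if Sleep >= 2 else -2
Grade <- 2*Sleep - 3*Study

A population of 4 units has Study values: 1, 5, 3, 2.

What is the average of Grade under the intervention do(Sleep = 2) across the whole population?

The intervention sets Sleep=2 in all 4 units regardless of Study. Recomputing Grade per unit gives 1, -11, -5, -2; average -4.25.

-4.25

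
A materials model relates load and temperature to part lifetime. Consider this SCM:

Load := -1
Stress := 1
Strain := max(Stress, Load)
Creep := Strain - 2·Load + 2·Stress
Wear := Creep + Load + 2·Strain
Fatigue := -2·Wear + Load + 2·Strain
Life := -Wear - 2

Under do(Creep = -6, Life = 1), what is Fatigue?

The joint intervention fixes Creep = -6, Life = 1, removing each variable's own equation.
Strain = max(Stress, Load)  [with Stress=1, Load=-1]  = 1
Wear = Creep + Load + 2·Strain  [with Creep=-6, Load=-1, Strain=1]  = -5
Fatigue = -2·Wear + Load + 2·Strain  [with Wear=-5, Load=-1, Strain=1]  = 11

11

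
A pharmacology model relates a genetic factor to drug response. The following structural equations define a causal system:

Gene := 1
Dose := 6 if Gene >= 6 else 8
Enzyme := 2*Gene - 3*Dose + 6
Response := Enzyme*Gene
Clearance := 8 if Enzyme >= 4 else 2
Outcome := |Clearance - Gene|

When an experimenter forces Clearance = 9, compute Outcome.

8

The intervention breaks the incoming arrows to Clearance: Clearance := 8 if Enzyme >= 4 else 2 no longer applies, and Clearance = 9.
Outcome = |Clearance - Gene|  [with Clearance=9, Gene=1]  = 8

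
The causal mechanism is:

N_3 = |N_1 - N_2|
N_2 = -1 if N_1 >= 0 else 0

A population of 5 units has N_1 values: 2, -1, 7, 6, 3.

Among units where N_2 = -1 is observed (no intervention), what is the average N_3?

Conditioning on N_2=-1 selects the 4 unit(s) with N_1 ∈ {2, 7, 6, 3}. Their N_3 values: 3, 8, 7, 4. Mean = 5.5.

5.5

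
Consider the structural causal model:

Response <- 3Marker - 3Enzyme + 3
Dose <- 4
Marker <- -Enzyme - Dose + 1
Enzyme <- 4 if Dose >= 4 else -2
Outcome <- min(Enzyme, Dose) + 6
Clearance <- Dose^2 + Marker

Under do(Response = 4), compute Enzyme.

4

The intervention breaks the incoming arrows to Response: Response <- 3Marker - 3Enzyme + 3 no longer applies, and Response = 4.
Since Enzyme is not a descendant of the intervened variable, it is unaffected.
Enzyme = 4 if Dose >= 4 else -2  [with Dose=4]  = 4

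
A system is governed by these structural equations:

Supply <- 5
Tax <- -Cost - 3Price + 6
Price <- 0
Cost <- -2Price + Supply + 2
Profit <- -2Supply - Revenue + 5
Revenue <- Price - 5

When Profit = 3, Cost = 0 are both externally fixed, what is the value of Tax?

6

Under do(Profit = 3, Cost = 0), each intervened variable's structural equation is replaced by its fixed value.
Tax = -Cost - 3Price + 6  [with Cost=0, Price=0]  = 6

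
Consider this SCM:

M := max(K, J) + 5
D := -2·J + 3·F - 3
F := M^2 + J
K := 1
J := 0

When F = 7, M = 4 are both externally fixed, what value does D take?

The joint intervention fixes F = 7, M = 4, removing each variable's own equation.
D = -2·J + 3·F - 3  [with J=0, F=7]  = 18

18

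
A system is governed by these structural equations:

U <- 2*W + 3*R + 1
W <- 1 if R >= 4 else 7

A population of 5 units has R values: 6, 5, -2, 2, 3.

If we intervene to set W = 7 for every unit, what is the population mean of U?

23.4

Every unit gets W=7 under the intervention. U values become 33, 30, 9, 21, 24; E[U|do(W=7)] = 23.4.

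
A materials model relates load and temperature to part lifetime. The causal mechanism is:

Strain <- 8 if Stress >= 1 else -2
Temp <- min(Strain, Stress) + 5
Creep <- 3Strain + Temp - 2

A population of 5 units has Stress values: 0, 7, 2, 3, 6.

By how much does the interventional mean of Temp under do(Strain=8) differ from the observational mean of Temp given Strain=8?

The intervention sets Strain=8 in all 5 units regardless of Stress. Recomputing Temp per unit gives 5, 12, 7, 8, 11; average 8.6.
E[Temp|Strain=8] averages over only the 4 units with Strain=8 (Stress = 7, 2, 3, 6): Temp = 12, 7, 8, 11, mean 9.5.
Difference = 8.6 − 9.5 = -0.9.

-0.9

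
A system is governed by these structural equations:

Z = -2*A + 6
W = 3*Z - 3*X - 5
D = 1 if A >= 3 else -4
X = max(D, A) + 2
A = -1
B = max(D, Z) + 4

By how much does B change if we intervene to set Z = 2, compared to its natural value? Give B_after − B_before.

-6

The intervention breaks the incoming arrows to Z: Z = -2*A + 6 no longer applies, and Z = 2.
D = 1 if A >= 3 else -4  [with A=-1]  = -4
B = max(D, Z) + 4  [with D=-4, Z=2]  = 6
Without intervention: D = 1 if A >= 3 else -4  [with A=-1]  = -4; Z = -2*A + 6  [with A=-1]  = 8; B = max(D, Z) + 4  [with D=-4, Z=8]  = 12.
Change = 6 − 12 = -6.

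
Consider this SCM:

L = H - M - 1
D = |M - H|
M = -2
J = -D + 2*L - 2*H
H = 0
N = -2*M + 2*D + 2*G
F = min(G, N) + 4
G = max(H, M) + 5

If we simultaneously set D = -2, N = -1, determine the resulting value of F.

Setting D = -2, N = -1 by intervention discards those variables' equations.
G = max(H, M) + 5  [with H=0, M=-2]  = 5
F = min(G, N) + 4  [with G=5, N=-1]  = 3

3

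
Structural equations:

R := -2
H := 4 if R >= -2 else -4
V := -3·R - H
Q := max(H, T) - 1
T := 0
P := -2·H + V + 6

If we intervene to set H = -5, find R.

-2

Under do(H=-5), the mechanism H := 4 if R >= -2 else -4 is discarded; H is fixed at -5.
R is not downstream of the intervention, so its value is determined by the original equations.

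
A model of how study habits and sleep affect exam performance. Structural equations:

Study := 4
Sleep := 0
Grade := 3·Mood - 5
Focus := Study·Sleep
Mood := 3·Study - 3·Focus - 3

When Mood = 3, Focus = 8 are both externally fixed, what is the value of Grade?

4

The joint intervention fixes Mood = 3, Focus = 8, removing each variable's own equation.
Grade = 3·Mood - 5  [with Mood=3]  = 4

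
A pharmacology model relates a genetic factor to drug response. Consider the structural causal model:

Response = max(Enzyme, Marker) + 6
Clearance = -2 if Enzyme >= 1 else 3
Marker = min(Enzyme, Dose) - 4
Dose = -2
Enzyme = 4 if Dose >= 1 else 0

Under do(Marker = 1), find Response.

7

The intervention breaks the incoming arrows to Marker: Marker = min(Enzyme, Dose) - 4 no longer applies, and Marker = 1.
Enzyme = 4 if Dose >= 1 else 0  [with Dose=-2]  = 0
Response = max(Enzyme, Marker) + 6  [with Enzyme=0, Marker=1]  = 7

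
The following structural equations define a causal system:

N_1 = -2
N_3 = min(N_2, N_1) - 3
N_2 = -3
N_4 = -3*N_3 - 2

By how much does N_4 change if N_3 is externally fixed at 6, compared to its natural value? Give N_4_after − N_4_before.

The intervention breaks the incoming arrows to N_3: N_3 = min(N_2, N_1) - 3 no longer applies, and N_3 = 6.
N_4 = -3*N_3 - 2  [with N_3=6]  = -20
Without intervention: N_3 = min(N_2, N_1) - 3  [with N_2=-3, N_1=-2]  = -6; N_4 = -3*N_3 - 2  [with N_3=-6]  = 16.
Change = -20 − 16 = -36.

-36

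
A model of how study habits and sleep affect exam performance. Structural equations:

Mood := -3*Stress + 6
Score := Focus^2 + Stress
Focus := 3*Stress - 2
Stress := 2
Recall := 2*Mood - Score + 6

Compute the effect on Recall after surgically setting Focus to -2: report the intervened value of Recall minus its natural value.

12

do(Focus=-2) replaces the equation Focus := 3*Stress - 2 with the constant Focus = -2.
Score = Focus^2 + Stress  [with Focus=-2, Stress=2]  = 6
Mood = -3*Stress + 6  [with Stress=2]  = 0
Recall = 2*Mood - Score + 6  [with Mood=0, Score=6]  = 0
Without intervention: Focus = 3*Stress - 2  [with Stress=2]  = 4; Score = Focus^2 + Stress  [with Focus=4, Stress=2]  = 18; Mood = -3*Stress + 6  [with Stress=2]  = 0; Recall = 2*Mood - Score + 6  [with Mood=0, Score=18]  = -12.
Change = 0 − (-12) = 12.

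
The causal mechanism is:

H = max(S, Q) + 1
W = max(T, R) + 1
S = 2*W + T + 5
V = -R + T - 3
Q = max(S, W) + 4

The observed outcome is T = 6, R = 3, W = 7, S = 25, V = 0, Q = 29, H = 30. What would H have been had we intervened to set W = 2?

The intervention breaks the incoming arrows to W: W = max(T, R) + 1 no longer applies, and W = 2.
S = 2*W + T + 5  [with W=2, T=6]  = 15
Q = max(S, W) + 4  [with S=15, W=2]  = 19
H = max(S, Q) + 1  [with S=15, Q=19]  = 20

20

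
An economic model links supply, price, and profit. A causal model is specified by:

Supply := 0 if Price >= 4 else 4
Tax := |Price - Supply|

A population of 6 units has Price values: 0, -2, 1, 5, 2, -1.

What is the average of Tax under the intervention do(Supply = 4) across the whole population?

Every unit gets Supply=4 under the intervention. Tax values become 4, 6, 3, 1, 2, 5; E[Tax|do(Supply=4)] = 3.5.

3.5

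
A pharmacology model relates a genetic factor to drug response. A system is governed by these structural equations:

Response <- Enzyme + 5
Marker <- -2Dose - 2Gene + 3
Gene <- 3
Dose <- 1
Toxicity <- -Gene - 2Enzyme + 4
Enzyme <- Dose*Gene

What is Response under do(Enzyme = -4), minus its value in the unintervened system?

-7

do(Enzyme=-4) replaces the equation Enzyme <- Dose*Gene with the constant Enzyme = -4.
Response = Enzyme + 5  [with Enzyme=-4]  = 1
Without intervention: Enzyme = Dose*Gene  [with Dose=1, Gene=3]  = 3; Response = Enzyme + 5  [with Enzyme=3]  = 8.
Change = 1 − 8 = -7.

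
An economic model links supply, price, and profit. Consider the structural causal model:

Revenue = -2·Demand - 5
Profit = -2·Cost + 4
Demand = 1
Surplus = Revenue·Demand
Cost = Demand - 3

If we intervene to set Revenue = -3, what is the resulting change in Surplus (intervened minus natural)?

do(Revenue=-3) replaces the equation Revenue = -2·Demand - 5 with the constant Revenue = -3.
Surplus = Revenue·Demand  [with Revenue=-3, Demand=1]  = -3
Without intervention: Revenue = -2·Demand - 5  [with Demand=1]  = -7; Surplus = Revenue·Demand  [with Revenue=-7, Demand=1]  = -7.
Change = -3 − (-7) = 4.

4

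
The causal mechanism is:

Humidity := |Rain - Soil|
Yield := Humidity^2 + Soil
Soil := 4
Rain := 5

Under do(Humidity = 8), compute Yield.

68

The intervention breaks the incoming arrows to Humidity: Humidity := |Rain - Soil| no longer applies, and Humidity = 8.
Yield = Humidity^2 + Soil  [with Humidity=8, Soil=4]  = 68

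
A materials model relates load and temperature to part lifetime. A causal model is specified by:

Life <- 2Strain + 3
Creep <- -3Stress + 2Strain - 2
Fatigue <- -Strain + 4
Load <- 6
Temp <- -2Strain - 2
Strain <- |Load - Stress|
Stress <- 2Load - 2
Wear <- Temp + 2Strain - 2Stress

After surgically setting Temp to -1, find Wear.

Under do(Temp=-1), the mechanism Temp <- -2Strain - 2 is discarded; Temp is fixed at -1.
Stress = 2Load - 2  [with Load=6]  = 10
Strain = |Load - Stress|  [with Load=6, Stress=10]  = 4
Wear = Temp + 2Strain - 2Stress  [with Temp=-1, Strain=4, Stress=10]  = -13

-13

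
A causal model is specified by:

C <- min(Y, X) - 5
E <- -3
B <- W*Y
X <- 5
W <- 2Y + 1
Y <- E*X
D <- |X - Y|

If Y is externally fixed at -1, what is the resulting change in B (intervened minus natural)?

-434

The intervention breaks the incoming arrows to Y: Y <- E*X no longer applies, and Y = -1.
W = 2Y + 1  [with Y=-1]  = -1
B = W*Y  [with W=-1, Y=-1]  = 1
Without intervention: Y = E*X  [with E=-3, X=5]  = -15; W = 2Y + 1  [with Y=-15]  = -29; B = W*Y  [with W=-29, Y=-15]  = 435.
Change = 1 − 435 = -434.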